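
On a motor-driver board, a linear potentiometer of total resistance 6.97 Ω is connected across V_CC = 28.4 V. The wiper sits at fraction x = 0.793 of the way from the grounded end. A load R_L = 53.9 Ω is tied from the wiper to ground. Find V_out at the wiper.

V_out ≈ 22.1 V

Split the track: R_lower = x·R_p = 5.527 Ω, R_upper = (1−x)·R_p = 1.443 Ω.
(x·R_p) ‖ R_L = 5.013 Ω.
V_out = 28.4 × 5.013/(1.443 + 5.013) = 22.05 V.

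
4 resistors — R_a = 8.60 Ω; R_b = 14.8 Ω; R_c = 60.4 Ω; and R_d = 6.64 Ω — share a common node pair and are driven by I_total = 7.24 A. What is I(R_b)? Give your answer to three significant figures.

ΣG = 1/8.60 + 1/14.8 + 1/60.4 + 1/6.64 = 0.3510.
By the current-divider rule, I = I_total · G_k/ΣG = 7.24 × 0.1925 = 1.394 A.

I ≈ 1.39 A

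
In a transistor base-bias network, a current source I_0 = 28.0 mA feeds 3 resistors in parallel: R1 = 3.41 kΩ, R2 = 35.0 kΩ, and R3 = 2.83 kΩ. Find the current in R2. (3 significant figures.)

I ≈ 1.18 mA

Conductances: ΣG = 1/3.41 + 1/35.0 + 1/2.83 = 0.6752 (1/kΩ).
R2 takes the fraction G_k/ΣG = 0.02857/0.6752 = 0.04232, so I = 28.0 × 0.04232 = 1.185 mA.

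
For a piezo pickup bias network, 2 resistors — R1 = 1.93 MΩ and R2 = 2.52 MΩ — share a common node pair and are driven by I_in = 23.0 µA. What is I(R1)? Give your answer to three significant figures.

I ≈ 13.0 µA

For two parallel branches, I_k = I_in · (other R)/(sum of R).
I(R1) = 23.0 × 2.52/(1.93 + 2.52) = 23.0 × 0.5663 = 13.02 µA.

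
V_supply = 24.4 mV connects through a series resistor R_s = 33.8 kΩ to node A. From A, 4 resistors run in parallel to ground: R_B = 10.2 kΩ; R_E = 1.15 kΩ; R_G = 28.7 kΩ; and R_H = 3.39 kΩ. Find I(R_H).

I ≈ 0.160 µA

Parallel bank: R_p = 1/(1/10.2 + 1/1.15 + 1/28.7 + 1/3.39) = 0.7708 kΩ.
Node voltage V_A = V_supply · R_p/(R_s + R_p) = 24.4 × 0.02229 = 0.5440 mV.
Branch current I = V_A/R_H = 0.5440/3.39 = 0.1605 µA.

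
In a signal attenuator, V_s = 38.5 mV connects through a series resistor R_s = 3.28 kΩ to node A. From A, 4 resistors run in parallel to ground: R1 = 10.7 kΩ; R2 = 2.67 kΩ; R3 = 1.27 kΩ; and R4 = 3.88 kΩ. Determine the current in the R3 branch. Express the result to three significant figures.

I ≈ 5.08 µA

Parallel bank: R_p = 1/(1/10.7 + 1/2.67 + 1/1.27 + 1/3.88) = 0.6609 kΩ.
Node voltage V_A = V_s · R_p/(R_s + R_p) = 38.5 × 0.1677 = 6.456 mV.
Branch current I = V_A/R3 = 6.456/1.27 = 5.084 µA.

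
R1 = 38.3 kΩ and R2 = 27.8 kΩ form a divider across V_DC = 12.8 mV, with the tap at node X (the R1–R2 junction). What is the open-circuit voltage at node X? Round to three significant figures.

Open-circuit (no load on X): V_th = V_DC · R2/(R1 + R2) = 12.8 × 27.8/(38.30 + 27.8) = 5.383 mV.

V_th ≈ 5.38 mV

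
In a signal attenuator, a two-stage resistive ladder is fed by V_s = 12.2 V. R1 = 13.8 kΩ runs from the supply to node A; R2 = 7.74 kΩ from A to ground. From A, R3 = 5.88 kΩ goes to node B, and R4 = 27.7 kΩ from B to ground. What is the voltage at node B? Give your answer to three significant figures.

V_B ≈ 3.15 V

The second stage (R3 + R4 = 33.58 kΩ) loads node A in parallel with R2.
Effective lower resistance at A: R2 ‖ 33.58 = 6.290 kΩ.
First divider: V_A = V_s · 6.290/(13.8 + 6.290) = 3.820 V.
V_B = V_A × 0.8249 = 3.151 V.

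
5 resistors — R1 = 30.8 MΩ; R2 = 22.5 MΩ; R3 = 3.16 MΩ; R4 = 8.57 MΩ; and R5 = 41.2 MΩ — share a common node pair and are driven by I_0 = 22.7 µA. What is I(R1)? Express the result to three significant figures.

I ≈ 1.38 µA

Total conductance ΣG = 1/30.8 + 1/22.5 + 1/3.16 + 1/8.57 + 1/41.2 = 0.5343 (units of 1/MΩ).
Current divider: I(R1) = I_0 · G_k/ΣG = 22.7 × (0.03247/0.5343) = 22.7 × 0.06076 = 1.379 µA.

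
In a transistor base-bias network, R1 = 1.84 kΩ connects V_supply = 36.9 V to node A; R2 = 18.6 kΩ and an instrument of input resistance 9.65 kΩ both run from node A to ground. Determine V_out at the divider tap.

V_out ≈ 28.6 V

First combine the lower leg with the load: R2 ‖ R_L = 6.354 kΩ.
Voltage divider with the loaded lower leg: V_out = 36.9 × 6.354/(1.84 + 6.354) = 36.9 × 0.7754 = 28.61 V.
(Unloaded it would be 33.6 V; the load pulls it down.)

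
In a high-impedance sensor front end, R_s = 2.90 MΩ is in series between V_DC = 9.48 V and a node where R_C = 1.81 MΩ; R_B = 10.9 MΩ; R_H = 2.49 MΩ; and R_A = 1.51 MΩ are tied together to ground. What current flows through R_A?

I ≈ 1.05 µA

Equivalent of the parallel group: R_p = 0.5855 MΩ.
V_A by voltage divider: V_A = 9.48 × 0.5855/(2.90 + 0.5855) = 1.592 V.
I(R_A) = V_A / R_A = 1.592/1.51 = 1.055 µA.
(Check via current divider: I_total = 2.720 µA; share G_k/ΣG = 0.3877 → same result.)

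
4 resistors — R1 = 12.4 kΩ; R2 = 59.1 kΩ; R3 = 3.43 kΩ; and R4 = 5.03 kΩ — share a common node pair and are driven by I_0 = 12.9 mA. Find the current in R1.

I ≈ 1.77 mA

Conductances: ΣG = 1/12.4 + 1/59.1 + 1/3.43 + 1/5.03 = 0.5879 (1/kΩ).
Current divider: I(R1) = I_0 · G_k/ΣG = 12.9 × (0.08065/0.5879) = 12.9 × 0.1372 = 1.770 mA.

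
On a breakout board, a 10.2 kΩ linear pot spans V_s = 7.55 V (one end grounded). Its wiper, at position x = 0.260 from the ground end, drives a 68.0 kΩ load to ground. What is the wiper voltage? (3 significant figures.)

V_out ≈ 1.91 V

The pot divides into 7.548 kΩ above the wiper and 2.652 kΩ below.
(x·R_p) ‖ R_L = 2.552 kΩ.
Then V_out = V_s · 2.552/(7.548 + 2.552) = 1.908 V.
(Unloaded: V_out = x·V_s = 1.96 V.)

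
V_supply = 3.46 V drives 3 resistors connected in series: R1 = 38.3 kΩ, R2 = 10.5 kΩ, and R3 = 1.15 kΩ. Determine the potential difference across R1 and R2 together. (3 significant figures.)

V ≈ 3.38 V

Total series resistance ΣR = 38.3 + 10.5 + 1.15 = 49.95 kΩ.
R_{R1..R2} = 38.3 + 10.5 = 48.80 kΩ.
Voltage divider: V = V_supply · (48.80 / 49.95) = 3.46 × 0.9770 = 3.380 V.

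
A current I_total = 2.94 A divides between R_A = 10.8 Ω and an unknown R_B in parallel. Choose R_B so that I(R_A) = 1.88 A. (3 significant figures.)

Two-branch current divider: I_A = I_total · R_B/(R_A + R_B).
1.88/2.94 = R_B/(R_A + R_B) → R_B = R_A · (0.6395)/(1 − 0.6395) = 10.8 × 1.774 = 19.15 Ω.

R_B ≈ 19.2 Ω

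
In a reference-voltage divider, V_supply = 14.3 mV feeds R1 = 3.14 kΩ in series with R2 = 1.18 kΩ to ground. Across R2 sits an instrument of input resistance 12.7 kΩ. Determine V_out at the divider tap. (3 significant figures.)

V_out ≈ 3.66 mV

R2 ‖ R_L = (1.18 × 12.7)/(1.18 + 12.7) = 1.080 kΩ.
Voltage divider with the loaded lower leg: V_out = 14.3 × 1.080/(3.14 + 1.080) = 14.3 × 0.2559 = 3.659 mV.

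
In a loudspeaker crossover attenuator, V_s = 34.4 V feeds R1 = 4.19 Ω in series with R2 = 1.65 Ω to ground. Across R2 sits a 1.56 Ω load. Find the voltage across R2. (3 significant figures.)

V_out ≈ 5.53 V

R2 ‖ R_L = (1.65 × 1.56)/(1.65 + 1.56) = 0.8019 Ω.
Now apply the divider: V_out = 34.4 × 0.1606 = 5.526 V.
(Unloaded it would be 9.72 V; the load pulls it down.)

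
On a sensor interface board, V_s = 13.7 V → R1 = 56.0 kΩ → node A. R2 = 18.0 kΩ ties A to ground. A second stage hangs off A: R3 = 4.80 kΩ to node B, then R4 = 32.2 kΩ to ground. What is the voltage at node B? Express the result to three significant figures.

Looking into the second stage from A: R3 + R4 = 37.00 kΩ appears in parallel with R2.
Effective lower resistance at A: R2 ‖ 37.00 = 12.11 kΩ.
First divider: V_A = V_s · 12.11/(56.0 + 12.11) = 2.436 V.
Then the unloaded second divider: V_B = V_A × R4/(R3+R4) = 2.436 × 0.8703 = 2.120 V.

V_B ≈ 2.12 V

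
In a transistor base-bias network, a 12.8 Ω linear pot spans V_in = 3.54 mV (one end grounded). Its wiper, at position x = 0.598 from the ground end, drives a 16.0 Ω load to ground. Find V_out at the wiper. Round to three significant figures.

V_out ≈ 1.78 mV

Split the track: R_lower = x·R_p = 7.654 Ω, R_upper = (1−x)·R_p = 5.146 Ω.
(x·R_p) ‖ R_L = 5.177 Ω.
V_out = 3.54 × 5.177/(5.146 + 5.177) = 1.775 mV.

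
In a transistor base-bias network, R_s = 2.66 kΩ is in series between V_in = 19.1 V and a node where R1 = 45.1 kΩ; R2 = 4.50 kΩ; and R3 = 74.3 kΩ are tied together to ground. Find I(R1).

Parallel bank: R_p = 1/(1/45.1 + 1/4.50 + 1/74.3) = 3.878 kΩ.
V_A = 19.1 × 3.878/6.538 = 11.33 V.
Branch current I = V_A/R1 = 11.33/45.1 = 0.2512 mA.
(Equivalently: I_total = 2.921 mA, then current-divider fraction G_k/ΣG = 0.08599.)

I ≈ 0.251 mA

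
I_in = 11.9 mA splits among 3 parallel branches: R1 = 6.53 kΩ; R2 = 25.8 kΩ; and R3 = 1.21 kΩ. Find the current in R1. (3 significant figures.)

I ≈ 1.79 mA

Total conductance ΣG = 1/6.53 + 1/25.8 + 1/1.21 = 1.018 (units of 1/kΩ).
R1 takes the fraction G_k/ΣG = 0.1531/1.018 = 0.1504, so I = 11.9 × 0.1504 = 1.790 mA.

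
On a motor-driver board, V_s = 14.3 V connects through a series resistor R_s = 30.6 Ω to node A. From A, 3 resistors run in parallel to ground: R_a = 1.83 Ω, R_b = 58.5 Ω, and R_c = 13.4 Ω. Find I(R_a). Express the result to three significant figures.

Combine the parallel branches: R_p = (1/1.83 + 1/58.5 + 1/13.4)⁻¹ = 1.567 Ω.
V_A by voltage divider: V_A = 14.3 × 1.567/(30.6 + 1.567) = 0.6966 V.
I(R_a) = V_A / R_a = 0.6966/1.83 = 0.3807 A.

I ≈ 0.381 A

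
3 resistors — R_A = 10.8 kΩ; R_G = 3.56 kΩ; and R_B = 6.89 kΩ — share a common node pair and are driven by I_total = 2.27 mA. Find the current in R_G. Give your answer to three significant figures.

ΣG = 1/10.8 + 1/3.56 + 1/6.89 = 0.5186.
R_G takes the fraction G_k/ΣG = 0.2809/0.5186 = 0.5416, so I = 2.27 × 0.5416 = 1.229 mA.

I ≈ 1.23 mA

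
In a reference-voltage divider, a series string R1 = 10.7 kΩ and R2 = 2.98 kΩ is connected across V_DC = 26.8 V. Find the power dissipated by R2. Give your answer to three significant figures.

Series current I = V_DC/ΣR = 26.8/13.68 = 1.959 mA.
P = I²R = 3.838 × 2.98 = 11.44 mW.

P ≈ 11.4 mW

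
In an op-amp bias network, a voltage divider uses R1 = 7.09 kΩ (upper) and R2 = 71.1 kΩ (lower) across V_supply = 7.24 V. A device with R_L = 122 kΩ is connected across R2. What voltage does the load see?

The load sits in parallel with R2, giving an effective lower resistance R2' = R2·R_L/(R2+R_L) = 44.92 kΩ.
Voltage divider with the loaded lower leg: V_out = 7.24 × 44.92/(7.09 + 44.92) = 7.24 × 0.8637 = 6.253 V.

V_out ≈ 6.25 V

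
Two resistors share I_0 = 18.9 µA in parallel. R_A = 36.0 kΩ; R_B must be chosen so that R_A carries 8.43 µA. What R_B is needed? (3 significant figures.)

Two-branch current divider: I_A = I_0 · R_B/(R_A + R_B).
8.43/18.9 = R_B/(R_A + R_B) → R_B = R_A · (0.4460)/(1 − 0.4460) = 36.0 × 0.8052 = 28.99 kΩ.

R_B ≈ 29.0 kΩ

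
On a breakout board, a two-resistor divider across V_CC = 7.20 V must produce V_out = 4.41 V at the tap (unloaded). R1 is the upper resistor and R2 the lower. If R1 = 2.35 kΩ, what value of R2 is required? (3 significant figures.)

R2 ≈ 3.71 kΩ

V_out/V_CC = R2/(R1+R2) = 0.6125.
R2 = R1 · 0.6125/(1 − 0.6125) = 3.715 kΩ.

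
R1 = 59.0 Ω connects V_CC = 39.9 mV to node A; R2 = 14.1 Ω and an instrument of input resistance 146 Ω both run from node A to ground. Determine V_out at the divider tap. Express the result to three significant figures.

V_out ≈ 7.14 mV

R2 ‖ R_L = (14.1 × 146)/(14.1 + 146) = 12.86 Ω.
Then V_out = V_CC · R2'/(R1 + R2') = 39.9 × 12.86/71.86 = 7.140 mV.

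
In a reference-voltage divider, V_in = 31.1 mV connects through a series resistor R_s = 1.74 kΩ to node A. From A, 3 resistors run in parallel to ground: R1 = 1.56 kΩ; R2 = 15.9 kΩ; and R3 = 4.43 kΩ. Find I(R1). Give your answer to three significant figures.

I ≈ 7.62 µA

Parallel bank: R_p = 1/(1/1.56 + 1/15.9 + 1/4.43) = 1.076 kΩ.
Node voltage V_A = V_in · R_p/(R_s + R_p) = 31.1 × 0.3820 = 11.88 mV.
I(R1) = V_A / R1 = 11.88/1.56 = 7.616 µA.
(Equivalently: I_total = 11.05 µA, then current-divider fraction G_k/ΣG = 0.6895.)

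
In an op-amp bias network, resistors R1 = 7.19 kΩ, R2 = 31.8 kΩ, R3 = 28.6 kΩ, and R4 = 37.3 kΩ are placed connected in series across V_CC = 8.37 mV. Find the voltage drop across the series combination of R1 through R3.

Series total: ΣR = 7.19 + 31.8 + 28.6 + 37.3 = 104.9 kΩ.
R_{R1..R3} = 7.19 + 31.8 + 28.6 = 67.59 kΩ.
V = V_CC · R/ΣR = 8.37 × 0.6444 = 5.394 mV.

V ≈ 5.39 mV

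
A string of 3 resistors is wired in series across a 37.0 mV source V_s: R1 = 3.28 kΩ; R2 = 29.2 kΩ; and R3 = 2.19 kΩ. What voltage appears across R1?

Total series resistance ΣR = 3.28 + 29.2 + 2.19 = 34.67 kΩ.
Voltage divider: V = V_s · (3.280 / 34.67) = 37.0 × 0.09461 = 3.500 mV.

V ≈ 3.50 mV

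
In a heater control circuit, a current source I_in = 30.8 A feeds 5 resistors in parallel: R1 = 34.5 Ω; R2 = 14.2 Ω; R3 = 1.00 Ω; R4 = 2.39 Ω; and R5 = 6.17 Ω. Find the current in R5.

ΣG = 1/34.5 + 1/14.2 + 1/1.00 + 1/2.39 + 1/6.17 = 1.680.
By the current-divider rule, I = I_in · G_k/ΣG = 30.8 × 0.09648 = 2.972 A.

I ≈ 2.97 A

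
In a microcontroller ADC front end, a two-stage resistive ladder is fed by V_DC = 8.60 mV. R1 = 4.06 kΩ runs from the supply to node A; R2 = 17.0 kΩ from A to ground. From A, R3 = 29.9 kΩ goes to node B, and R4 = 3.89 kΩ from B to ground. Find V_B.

V_B ≈ 0.729 mV

The second stage (R3 + R4 = 33.79 kΩ) loads node A in parallel with R2.
R2 ‖ (R3+R4) = 11.31 kΩ.
First divider: V_A = V_DC · 11.31/(4.06 + 11.31) = 6.328 mV.
Then the unloaded second divider: V_B = V_A × R4/(R3+R4) = 6.328 × 0.1151 = 0.7285 mV.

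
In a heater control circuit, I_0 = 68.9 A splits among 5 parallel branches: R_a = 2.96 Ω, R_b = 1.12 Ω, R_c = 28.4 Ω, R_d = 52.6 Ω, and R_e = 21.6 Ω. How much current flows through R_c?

I ≈ 1.82 A

Total conductance ΣG = 1/2.96 + 1/1.12 + 1/28.4 + 1/52.6 + 1/21.6 = 1.331 (units of 1/Ω).
R_c takes the fraction G_k/ΣG = 0.03521/1.331 = 0.02645, so I = 68.9 × 0.02645 = 1.822 A.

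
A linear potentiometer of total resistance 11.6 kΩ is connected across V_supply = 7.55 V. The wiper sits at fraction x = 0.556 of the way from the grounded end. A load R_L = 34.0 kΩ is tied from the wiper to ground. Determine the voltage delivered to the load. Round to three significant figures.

The pot divides into 5.150 kΩ above the wiper and 6.450 kΩ below.
R_L loads the lower segment: effective lower R = 5.421 kΩ.
V_out = 7.55 × 5.421/(5.150 + 5.421) = 3.872 V.
(Unloaded: V_out = x·V_supply = 4.20 V.)

V_out ≈ 3.87 V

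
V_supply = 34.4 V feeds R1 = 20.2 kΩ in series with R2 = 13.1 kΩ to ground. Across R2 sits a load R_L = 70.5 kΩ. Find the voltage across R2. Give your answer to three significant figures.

V_out ≈ 12.2 V

The load sits in parallel with R2, giving an effective lower resistance R2' = R2·R_L/(R2+R_L) = 11.05 kΩ.
Then V_out = V_supply · R2'/(R1 + R2') = 34.4 × 11.05/31.25 = 12.16 V.
(Unloaded it would be 13.5 V; the load pulls it down.)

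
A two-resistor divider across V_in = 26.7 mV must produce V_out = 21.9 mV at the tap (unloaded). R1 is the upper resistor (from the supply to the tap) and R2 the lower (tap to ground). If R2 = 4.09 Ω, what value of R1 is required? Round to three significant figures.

The divider ratio is R2/(R1+R2) = 21.9/26.7 = 0.8202.
So R1 = R2 · (V_in/V_out − 1) = 4.09 × (26.7/21.9 − 1) = 4.09 × 0.2192 = 0.8964 Ω.

R1 ≈ 0.896 Ω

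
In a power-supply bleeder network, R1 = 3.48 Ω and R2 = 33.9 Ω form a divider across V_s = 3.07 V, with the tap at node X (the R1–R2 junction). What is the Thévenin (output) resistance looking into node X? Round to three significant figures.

With V_s suppressed (replaced by a short), R_th = R1 ‖ R2 = (3.480 × 33.9)/(3.480 + 33.9) = 3.156 Ω.

R_th ≈ 3.16 Ω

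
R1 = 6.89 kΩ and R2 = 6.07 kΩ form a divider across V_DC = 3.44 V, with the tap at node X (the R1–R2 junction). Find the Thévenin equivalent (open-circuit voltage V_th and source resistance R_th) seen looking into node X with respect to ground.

V_th ≈ 1.61 V, R_th ≈ 3.23 kΩ

Open-circuit (no load on X): V_th = V_DC · R2/(R1 + R2) = 3.44 × 6.07/(6.890 + 6.07) = 1.611 V.
With V_DC suppressed (replaced by a short), R_th = R1 ‖ R2 = (6.890 × 6.07)/(6.890 + 6.07) = 3.227 kΩ.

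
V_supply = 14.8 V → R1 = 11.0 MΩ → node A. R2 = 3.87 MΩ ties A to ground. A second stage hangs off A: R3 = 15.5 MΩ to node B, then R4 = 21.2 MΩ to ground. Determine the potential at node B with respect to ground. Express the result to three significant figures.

The second stage (R3 + R4 = 36.70 MΩ) loads node A in parallel with R2.
R2 ‖ (R3+R4) = 3.501 MΩ.
V_A = 14.8 × 3.501/(11.0 + 3.501) = 3.573 V.
V_B = V_A × 0.5777 = 2.064 V.

V_B ≈ 2.06 V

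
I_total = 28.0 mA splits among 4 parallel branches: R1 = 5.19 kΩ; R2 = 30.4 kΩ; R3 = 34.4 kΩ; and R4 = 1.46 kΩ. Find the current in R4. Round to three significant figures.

Conductances: ΣG = 1/5.19 + 1/30.4 + 1/34.4 + 1/1.46 = 0.9396 (1/kΩ).
By the current-divider rule, I = I_total · G_k/ΣG = 28.0 × 0.7290 = 20.41 mA.

I ≈ 20.4 mA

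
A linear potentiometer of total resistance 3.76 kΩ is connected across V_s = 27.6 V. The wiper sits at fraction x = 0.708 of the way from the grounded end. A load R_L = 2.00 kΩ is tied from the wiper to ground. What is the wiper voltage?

V_out ≈ 14.1 V

Lower segment x·R_p = 2.662 kΩ; upper segment (1−x)·R_p = 1.098 kΩ.
Lower segment in parallel with the load: 2.662 ‖ 2.00 = 1.142 kΩ.
Then V_out = V_s · 1.142/(1.098 + 1.142) = 14.07 V.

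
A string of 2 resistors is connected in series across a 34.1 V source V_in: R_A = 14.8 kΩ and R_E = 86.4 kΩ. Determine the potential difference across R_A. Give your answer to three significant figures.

V ≈ 4.99 V

ΣR = 14.8 + 86.4 = 101.2 kΩ.
V = V_in · R/ΣR = 34.1 × 0.1462 = 4.987 V.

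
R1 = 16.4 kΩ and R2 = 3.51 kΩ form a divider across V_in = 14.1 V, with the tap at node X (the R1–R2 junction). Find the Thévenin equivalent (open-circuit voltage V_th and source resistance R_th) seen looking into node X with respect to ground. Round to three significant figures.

V_th is the unloaded tap voltage: V_in · R2/(R1+R2) = 14.1 × 0.1763 = 2.486 V.
Looking into X with the source shorted: R_th = R1·R2/(R1+R2) = 16.40 × 3.51/19.91 = 2.891 kΩ.

V_th ≈ 2.49 V, R_th ≈ 2.89 kΩ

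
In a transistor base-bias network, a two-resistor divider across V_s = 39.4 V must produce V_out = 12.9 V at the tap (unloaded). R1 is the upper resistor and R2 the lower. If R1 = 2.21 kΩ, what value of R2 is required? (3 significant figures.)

Required fraction k = V_out/V_s = 0.3274.
Rearranging, R2 = R1·k/(1−k) = 2.21 × 0.4868 = 1.076 kΩ.

R2 ≈ 1.08 kΩ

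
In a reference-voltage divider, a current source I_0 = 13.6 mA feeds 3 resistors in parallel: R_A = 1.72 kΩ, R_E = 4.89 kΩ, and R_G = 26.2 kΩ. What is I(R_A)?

ΣG = 1/1.72 + 1/4.89 + 1/26.2 = 0.8241.
Current divider: I(R_A) = I_0 · G_k/ΣG = 13.6 × (0.5814/0.8241) = 13.6 × 0.7055 = 9.595 mA.

I ≈ 9.60 mA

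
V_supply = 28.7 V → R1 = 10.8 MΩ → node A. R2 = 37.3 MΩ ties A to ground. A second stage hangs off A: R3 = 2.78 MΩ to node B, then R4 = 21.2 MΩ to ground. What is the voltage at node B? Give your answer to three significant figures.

V_B ≈ 14.6 V

The second stage (R3 + R4 = 23.98 MΩ) loads node A in parallel with R2.
R2 ‖ (R3+R4) = 14.60 MΩ.
V_A = 28.7 × 14.60/(10.8 + 14.60) = 16.50 V.
Stage 2 is unloaded, so V_B = V_A · R4/(R3+R4) = 16.50 × 21.2/23.98 = 14.58 V.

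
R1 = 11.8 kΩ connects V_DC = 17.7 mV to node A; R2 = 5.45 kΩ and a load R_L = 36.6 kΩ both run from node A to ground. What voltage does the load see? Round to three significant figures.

R2 ‖ R_L = (5.45 × 36.6)/(5.45 + 36.6) = 4.744 kΩ.
Then V_out = V_DC · R2'/(R1 + R2') = 17.7 × 4.744/16.54 = 5.075 mV.

V_out ≈ 5.08 mV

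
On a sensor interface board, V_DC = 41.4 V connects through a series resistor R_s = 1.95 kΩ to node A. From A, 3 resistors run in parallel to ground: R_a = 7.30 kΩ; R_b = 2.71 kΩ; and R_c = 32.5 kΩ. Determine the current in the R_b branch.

Parallel bank: R_p = 1/(1/7.30 + 1/2.71 + 1/32.5) = 1.863 kΩ.
V_A = 41.4 × 1.863/3.813 = 20.23 V.
Branch current I = V_A/R_b = 20.23/2.71 = 7.464 mA.
(Check via current divider: I_total = 10.86 mA; share G_k/ΣG = 0.6875 → same result.)

I ≈ 7.46 mA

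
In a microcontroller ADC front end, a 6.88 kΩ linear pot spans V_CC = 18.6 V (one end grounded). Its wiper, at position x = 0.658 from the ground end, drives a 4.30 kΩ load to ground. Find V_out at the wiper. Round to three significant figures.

V_out ≈ 9.00 V

Lower segment x·R_p = 4.527 kΩ; upper segment (1−x)·R_p = 2.353 kΩ.
(x·R_p) ‖ R_L = 2.205 kΩ.
Then V_out = V_CC · 2.205/(2.353 + 2.205) = 8.999 V.
(Unloaded: V_out = x·V_CC = 12.2 V.)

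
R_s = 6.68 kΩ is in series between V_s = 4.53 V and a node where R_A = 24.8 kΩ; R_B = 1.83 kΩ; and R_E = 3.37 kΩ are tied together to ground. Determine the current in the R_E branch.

Equivalent of the parallel group: R_p = 1.132 kΩ.
Node voltage V_A = V_s · R_p/(R_s + R_p) = 4.53 × 0.1449 = 0.6563 V.
Branch current I = V_A/R_E = 0.6563/3.37 = 0.1948 mA.
(Equivalently: I_total = 0.5799 mA, then current-divider fraction G_k/ΣG = 0.3359.)

I ≈ 0.195 mA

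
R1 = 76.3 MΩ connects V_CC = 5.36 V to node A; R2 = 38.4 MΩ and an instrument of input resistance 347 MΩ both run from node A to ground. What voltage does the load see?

V_out ≈ 1.67 V

R2 ‖ R_L = (38.4 × 347)/(38.4 + 347) = 34.57 MΩ.
Voltage divider with the loaded lower leg: V_out = 5.36 × 34.57/(76.3 + 34.57) = 5.36 × 0.3118 = 1.671 V.
(Unloaded it would be 1.79 V; the load pulls it down.)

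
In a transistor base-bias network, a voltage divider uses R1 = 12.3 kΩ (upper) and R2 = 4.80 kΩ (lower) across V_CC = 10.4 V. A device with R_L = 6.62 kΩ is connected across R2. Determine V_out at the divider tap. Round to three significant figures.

The load sits in parallel with R2, giving an effective lower resistance R2' = R2·R_L/(R2+R_L) = 2.782 kΩ.
Then V_out = V_CC · R2'/(R1 + R2') = 10.4 × 2.782/15.08 = 1.919 V.
(Unloaded it would be 2.92 V; the load pulls it down.)

V_out ≈ 1.92 V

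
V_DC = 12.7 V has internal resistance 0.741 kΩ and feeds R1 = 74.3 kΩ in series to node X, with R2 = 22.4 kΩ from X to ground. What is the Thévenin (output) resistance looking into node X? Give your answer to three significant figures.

R_th ≈ 17.3 kΩ

R1' = 0.741 + 74.3 = 75.04 kΩ (source resistance + R1).
Zeroing V_DC shorts the top of R1' to ground, so R_th = R1' ‖ R2 = 17.25 kΩ.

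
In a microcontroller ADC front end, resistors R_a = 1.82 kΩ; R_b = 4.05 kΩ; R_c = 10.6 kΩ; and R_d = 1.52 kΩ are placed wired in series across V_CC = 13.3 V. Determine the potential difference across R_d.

V ≈ 1.12 V

Series total: ΣR = 1.82 + 4.05 + 10.6 + 1.52 = 17.99 kΩ.
By the voltage-divider rule, V = 13.3 × 1.520/17.99 = 1.124 V.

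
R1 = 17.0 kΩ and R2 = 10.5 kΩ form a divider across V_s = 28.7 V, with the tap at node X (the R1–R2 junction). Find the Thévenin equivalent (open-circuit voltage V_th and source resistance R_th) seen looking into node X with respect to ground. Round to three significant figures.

V_th ≈ 11.0 V, R_th ≈ 6.49 kΩ

Open-circuit (no load on X): V_th = V_s · R2/(R1 + R2) = 28.7 × 10.5/(17.00 + 10.5) = 10.96 V.
Looking into X with the source shorted: R_th = R1·R2/(R1+R2) = 17.00 × 10.5/27.50 = 6.491 kΩ.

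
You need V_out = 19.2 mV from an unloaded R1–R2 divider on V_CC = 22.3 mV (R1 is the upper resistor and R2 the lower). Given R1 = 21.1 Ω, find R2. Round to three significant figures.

R2 ≈ 131 Ω

Required fraction k = V_out/V_CC = 0.8610.
Rearranging, R2 = R1·k/(1−k) = 21.1 × 6.194 = 130.7 Ω.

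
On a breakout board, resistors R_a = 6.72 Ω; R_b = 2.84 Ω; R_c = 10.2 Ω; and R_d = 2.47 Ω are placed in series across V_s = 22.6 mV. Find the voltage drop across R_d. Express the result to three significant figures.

Series total: ΣR = 6.72 + 2.84 + 10.2 + 2.47 = 22.23 Ω.
Voltage divider: V = V_s · (2.470 / 22.23) = 22.6 × 0.1111 = 2.511 mV.

V ≈ 2.51 mV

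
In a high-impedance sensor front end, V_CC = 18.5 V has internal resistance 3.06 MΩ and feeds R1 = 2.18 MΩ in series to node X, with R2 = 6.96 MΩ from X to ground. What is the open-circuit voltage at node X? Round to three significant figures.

V_th ≈ 10.6 V

R1' = 3.06 + 2.18 = 5.240 MΩ (source resistance + R1).
With X open, the divider is unloaded: V_th = 18.5 × 6.96/12.20 = 10.55 V.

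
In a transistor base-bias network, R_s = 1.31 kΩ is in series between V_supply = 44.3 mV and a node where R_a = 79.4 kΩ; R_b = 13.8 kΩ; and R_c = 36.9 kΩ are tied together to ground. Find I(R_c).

Equivalent of the parallel group: R_p = 8.916 kΩ.
Node voltage V_A = V_supply · R_p/(R_s + R_p) = 44.3 × 0.8719 = 38.62 mV.
Branch current I = V_A/R_c = 38.62/36.9 = 1.047 µA.

I ≈ 1.05 µA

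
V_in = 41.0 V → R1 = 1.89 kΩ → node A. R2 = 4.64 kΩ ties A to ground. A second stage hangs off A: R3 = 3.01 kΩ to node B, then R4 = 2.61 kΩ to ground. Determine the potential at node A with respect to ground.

V_A ≈ 23.5 V

The second stage (R3 + R4 = 5.620 kΩ) loads node A in parallel with R2.
Effective lower resistance at A: R2 ‖ 5.620 = 2.542 kΩ.
First divider: V_A = V_in · 2.542/(1.89 + 2.542) = 23.51 V.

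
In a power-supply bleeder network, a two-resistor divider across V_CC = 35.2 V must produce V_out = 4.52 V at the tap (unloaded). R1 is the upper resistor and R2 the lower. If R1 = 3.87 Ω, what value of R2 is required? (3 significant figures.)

R2 ≈ 0.570 Ω

V_out/V_CC = R2/(R1+R2) = 0.1284.
So R2 = R1 · V_out/(V_CC − V_out) = 3.87 × 4.52/(35.2 − 4.52) = 3.87 × 0.1473 = 0.5702 Ω.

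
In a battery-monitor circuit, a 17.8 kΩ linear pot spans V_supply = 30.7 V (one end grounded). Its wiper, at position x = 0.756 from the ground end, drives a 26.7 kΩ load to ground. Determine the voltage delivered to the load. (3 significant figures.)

V_out ≈ 20.7 V

Lower segment x·R_p = 13.46 kΩ; upper segment (1−x)·R_p = 4.343 kΩ.
Lower segment in parallel with the load: 13.46 ‖ 26.7 = 8.947 kΩ.
Then V_out = V_supply · 8.947/(4.343 + 8.947) = 20.67 V.
(Unloaded: V_out = x·V_supply = 23.2 V.)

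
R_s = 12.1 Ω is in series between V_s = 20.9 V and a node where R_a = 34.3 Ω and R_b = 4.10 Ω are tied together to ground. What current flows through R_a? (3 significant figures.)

Equivalent of the parallel group: R_p = 3.662 Ω.
Node voltage V_A = V_s · R_p/(R_s + R_p) = 20.9 × 0.2323 = 4.856 V.
I(R_a) = V_A / R_a = 4.856/34.3 = 0.1416 A.
(Equivalently: I_total = 1.326 A, then current-divider fraction G_k/ΣG = 0.1068.)

I ≈ 0.142 A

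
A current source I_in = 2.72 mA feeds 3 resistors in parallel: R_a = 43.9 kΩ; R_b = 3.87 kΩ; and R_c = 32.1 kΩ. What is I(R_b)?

I ≈ 2.25 mA

ΣG = 1/43.9 + 1/3.87 + 1/32.1 = 0.3123.
Current divider: I(R_b) = I_in · G_k/ΣG = 2.72 × (0.2584/0.3123) = 2.72 × 0.8273 = 2.250 mA.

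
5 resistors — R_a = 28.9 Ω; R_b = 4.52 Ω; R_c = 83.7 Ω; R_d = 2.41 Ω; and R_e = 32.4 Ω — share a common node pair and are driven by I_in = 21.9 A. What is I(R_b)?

I ≈ 6.79 A

Total conductance ΣG = 1/28.9 + 1/4.52 + 1/83.7 + 1/2.41 + 1/32.4 = 0.7136 (units of 1/Ω).
By the current-divider rule, I = I_in · G_k/ΣG = 21.9 × 0.3100 = 6.790 A.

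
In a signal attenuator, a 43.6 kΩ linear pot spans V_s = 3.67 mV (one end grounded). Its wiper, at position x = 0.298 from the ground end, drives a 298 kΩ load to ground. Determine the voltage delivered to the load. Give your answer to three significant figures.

V_out ≈ 1.06 mV

Lower segment x·R_p = 12.99 kΩ; upper segment (1−x)·R_p = 30.61 kΩ.
R_L loads the lower segment: effective lower R = 12.45 kΩ.
Then V_out = V_s · 12.45/(30.61 + 12.45) = 1.061 mV.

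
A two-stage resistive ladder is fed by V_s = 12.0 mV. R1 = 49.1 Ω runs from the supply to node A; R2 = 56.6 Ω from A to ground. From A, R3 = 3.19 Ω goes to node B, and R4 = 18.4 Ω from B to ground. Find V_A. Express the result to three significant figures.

V_A ≈ 2.90 mV

Looking into the second stage from A: R3 + R4 = 21.59 Ω appears in parallel with R2.
Effective lower resistance at A: R2 ‖ 21.59 = 15.63 Ω.
So V_A = 12.0 × 0.2414 = 2.897 mV.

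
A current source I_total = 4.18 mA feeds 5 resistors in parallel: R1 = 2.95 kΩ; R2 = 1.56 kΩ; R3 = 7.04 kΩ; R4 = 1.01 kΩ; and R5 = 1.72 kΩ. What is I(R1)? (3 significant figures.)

I ≈ 0.526 mA

Conductances: ΣG = 1/2.95 + 1/1.56 + 1/7.04 + 1/1.01 + 1/1.72 = 2.694 (1/kΩ).
By the current-divider rule, I = I_total · G_k/ΣG = 4.18 × 0.1258 = 0.5261 mA.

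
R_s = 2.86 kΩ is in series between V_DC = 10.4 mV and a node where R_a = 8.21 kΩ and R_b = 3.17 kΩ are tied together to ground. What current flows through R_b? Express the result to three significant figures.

I ≈ 1.46 µA

Combine the parallel branches: R_p = (1/8.21 + 1/3.17)⁻¹ = 2.287 kΩ.
V_A = 10.4 × 2.287/5.147 = 4.621 mV.
I(R_b) = V_A / R_b = 4.621/3.17 = 1.458 µA.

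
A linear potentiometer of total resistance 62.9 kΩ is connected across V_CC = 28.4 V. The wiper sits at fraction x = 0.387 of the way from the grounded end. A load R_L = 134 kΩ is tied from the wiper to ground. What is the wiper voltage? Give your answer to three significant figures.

V_out ≈ 9.89 V

Lower segment x·R_p = 24.34 kΩ; upper segment (1−x)·R_p = 38.56 kΩ.
Lower segment in parallel with the load: 24.34 ‖ 134 = 20.60 kΩ.
Then V_out = V_CC · 20.60/(38.56 + 20.60) = 9.890 V.
(Unloaded: V_out = x·V_CC = 11.0 V.)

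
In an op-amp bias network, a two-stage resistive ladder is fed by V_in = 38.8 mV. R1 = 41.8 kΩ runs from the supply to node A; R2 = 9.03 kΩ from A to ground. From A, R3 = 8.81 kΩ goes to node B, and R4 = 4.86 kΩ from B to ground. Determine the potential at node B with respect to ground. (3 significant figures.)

Looking into the second stage from A: R3 + R4 = 13.67 kΩ appears in parallel with R2.
R2 ‖ (R3+R4) = 5.438 kΩ.
So V_A = 38.8 × 0.1151 = 4.467 mV.
Then the unloaded second divider: V_B = V_A × R4/(R3+R4) = 4.467 × 0.3555 = 1.588 mV.

V_B ≈ 1.59 mV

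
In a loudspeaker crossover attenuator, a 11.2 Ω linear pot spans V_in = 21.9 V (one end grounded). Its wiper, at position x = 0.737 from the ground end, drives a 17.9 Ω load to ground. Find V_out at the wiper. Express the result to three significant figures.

The pot divides into 2.946 Ω above the wiper and 8.254 Ω below.
Lower segment in parallel with the load: 8.254 ‖ 17.9 = 5.649 Ω.
Then V_out = V_in · 5.649/(2.946 + 5.649) = 14.39 V.

V_out ≈ 14.4 V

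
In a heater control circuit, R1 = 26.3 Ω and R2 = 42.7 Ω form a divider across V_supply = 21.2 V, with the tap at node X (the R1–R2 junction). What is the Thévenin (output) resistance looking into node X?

R_th ≈ 16.3 Ω

Zeroing V_supply shorts the top of R1 to ground, so R_th = R1 ‖ R2 = 16.28 Ω.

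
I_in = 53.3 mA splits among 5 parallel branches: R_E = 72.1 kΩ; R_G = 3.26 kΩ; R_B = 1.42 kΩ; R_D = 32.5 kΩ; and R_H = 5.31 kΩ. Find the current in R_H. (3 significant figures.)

I ≈ 8.07 mA

Total conductance ΣG = 1/72.1 + 1/3.26 + 1/1.42 + 1/32.5 + 1/5.31 = 1.244 (units of 1/kΩ).
Current divider: I(R_H) = I_in · G_k/ΣG = 53.3 × (0.1883/1.244) = 53.3 × 0.1514 = 8.069 mA.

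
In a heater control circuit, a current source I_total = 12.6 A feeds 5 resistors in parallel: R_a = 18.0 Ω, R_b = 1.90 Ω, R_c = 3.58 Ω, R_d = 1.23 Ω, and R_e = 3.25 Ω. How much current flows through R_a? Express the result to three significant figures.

Conductances: ΣG = 1/18.0 + 1/1.90 + 1/3.58 + 1/1.23 + 1/3.25 = 1.982 (1/Ω).
By the current-divider rule, I = I_total · G_k/ΣG = 12.6 × 0.02803 = 0.3532 A.

I ≈ 0.353 A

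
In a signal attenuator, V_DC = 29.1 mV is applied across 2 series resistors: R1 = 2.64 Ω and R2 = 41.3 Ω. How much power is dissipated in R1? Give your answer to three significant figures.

Series current I = V_DC/ΣR = 29.1/43.94 = 0.6623 mA.
P(R1) = I²·R1 = (0.6623)² × 2.64 = 1.158 µW.

P ≈ 1.16 µW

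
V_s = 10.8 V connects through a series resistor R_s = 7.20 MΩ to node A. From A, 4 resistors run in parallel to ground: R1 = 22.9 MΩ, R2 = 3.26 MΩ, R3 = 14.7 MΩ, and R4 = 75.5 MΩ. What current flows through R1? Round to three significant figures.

I ≈ 0.115 µA

Equivalent of the parallel group: R_p = 2.316 MΩ.
V_A by voltage divider: V_A = 10.8 × 2.316/(7.20 + 2.316) = 2.629 V.
I(R1) = V_A / R1 = 2.629/22.9 = 0.1148 µA.
(Check via current divider: I_total = 1.135 µA; share G_k/ΣG = 0.1012 → same result.)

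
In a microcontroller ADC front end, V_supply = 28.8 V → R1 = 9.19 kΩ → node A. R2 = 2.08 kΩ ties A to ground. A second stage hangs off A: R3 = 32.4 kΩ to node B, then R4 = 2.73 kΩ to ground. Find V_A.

V_A ≈ 5.07 V

Node A sees R2 in parallel with the series input of stage 2, R3 + R4 = 35.13 kΩ.
R2 ‖ (R3+R4) = 1.964 kΩ.
First divider: V_A = V_supply · 1.964/(9.19 + 1.964) = 5.071 V.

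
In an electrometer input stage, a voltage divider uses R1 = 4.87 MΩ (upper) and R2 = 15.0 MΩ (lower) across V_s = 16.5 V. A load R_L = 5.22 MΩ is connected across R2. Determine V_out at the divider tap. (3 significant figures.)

V_out ≈ 7.31 V

R2 ‖ R_L = (15.0 × 5.22)/(15.0 + 5.22) = 3.872 MΩ.
Now apply the divider: V_out = 16.5 × 0.4429 = 7.309 V.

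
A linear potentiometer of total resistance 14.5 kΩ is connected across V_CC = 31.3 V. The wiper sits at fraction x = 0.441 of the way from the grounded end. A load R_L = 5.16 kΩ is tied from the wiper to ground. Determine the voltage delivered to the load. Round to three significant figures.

V_out ≈ 8.15 V

Lower segment x·R_p = 6.394 kΩ; upper segment (1−x)·R_p = 8.105 kΩ.
Lower segment in parallel with the load: 6.394 ‖ 5.16 = 2.856 kΩ.
Then V_out = V_CC · 2.856/(8.105 + 2.856) = 8.154 V.
(Unloaded: V_out = x·V_CC = 13.8 V.)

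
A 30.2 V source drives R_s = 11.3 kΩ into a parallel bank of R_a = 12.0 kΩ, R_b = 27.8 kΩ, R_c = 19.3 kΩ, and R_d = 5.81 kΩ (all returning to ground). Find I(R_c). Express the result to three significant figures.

Combine the parallel branches: R_p = (1/12.0 + 1/27.8 + 1/19.3 + 1/5.81)⁻¹ = 2.913 kΩ.
V_A = 30.2 × 2.913/14.21 = 6.190 V.
Branch current I = V_A/R_c = 6.190/19.3 = 0.3207 mA.
(Check via current divider: I_total = 2.125 mA; share G_k/ΣG = 0.1510 → same result.)

I ≈ 0.321 mA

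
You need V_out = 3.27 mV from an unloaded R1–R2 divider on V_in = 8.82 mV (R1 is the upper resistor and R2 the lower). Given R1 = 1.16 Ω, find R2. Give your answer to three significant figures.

Required fraction k = V_out/V_in = 0.3707.
R2 = R1 · 0.3707/(1 − 0.3707) = 0.6835 Ω.

R2 ≈ 0.683 Ω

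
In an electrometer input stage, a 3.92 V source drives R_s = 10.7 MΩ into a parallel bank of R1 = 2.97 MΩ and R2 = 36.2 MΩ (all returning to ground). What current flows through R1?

Combine the parallel branches: R_p = (1/2.97 + 1/36.2)⁻¹ = 2.745 MΩ.
V_A by voltage divider: V_A = 3.92 × 2.745/(10.7 + 2.745) = 0.8003 V.
Branch current I = V_A/R1 = 0.8003/2.97 = 0.2695 µA.
(Check via current divider: I_total = 0.2916 µA; share G_k/ΣG = 0.9242 → same result.)

I ≈ 0.269 µA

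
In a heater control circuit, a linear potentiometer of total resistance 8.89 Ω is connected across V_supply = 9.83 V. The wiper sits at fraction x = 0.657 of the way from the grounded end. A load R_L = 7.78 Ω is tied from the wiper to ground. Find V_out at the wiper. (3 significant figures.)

V_out ≈ 5.14 V

Lower segment x·R_p = 5.841 Ω; upper segment (1−x)·R_p = 3.049 Ω.
Lower segment in parallel with the load: 5.841 ‖ 7.78 = 3.336 Ω.
V_out = 9.83 × 3.336/(3.049 + 3.336) = 5.136 V.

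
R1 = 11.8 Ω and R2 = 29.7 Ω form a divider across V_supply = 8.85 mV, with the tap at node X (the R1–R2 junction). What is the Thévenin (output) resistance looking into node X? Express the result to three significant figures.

R_th ≈ 8.44 Ω

Looking into X with the source shorted: R_th = R1·R2/(R1+R2) = 11.80 × 29.7/41.50 = 8.445 Ω.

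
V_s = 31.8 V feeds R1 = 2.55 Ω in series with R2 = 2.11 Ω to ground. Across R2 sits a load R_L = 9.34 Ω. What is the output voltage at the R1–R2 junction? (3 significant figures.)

V_out ≈ 12.8 V

First combine the lower leg with the load: R2 ‖ R_L = 1.721 Ω.
Voltage divider with the loaded lower leg: V_out = 31.8 × 1.721/(2.55 + 1.721) = 31.8 × 0.4030 = 12.81 V.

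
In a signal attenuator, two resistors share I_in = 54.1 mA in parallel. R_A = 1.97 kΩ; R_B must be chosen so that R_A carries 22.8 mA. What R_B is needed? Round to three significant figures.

R_B ≈ 1.44 kΩ

The fraction through R_A equals R_B/(R_A+R_B).
With f = 0.4214, R_B = R_A · f/(1−f) = 1.97 × 0.7284 = 1.435 kΩ.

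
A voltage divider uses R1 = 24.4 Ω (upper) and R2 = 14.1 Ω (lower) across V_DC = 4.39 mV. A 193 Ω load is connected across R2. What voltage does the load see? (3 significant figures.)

R2 ‖ R_L = (14.1 × 193)/(14.1 + 193) = 13.14 Ω.
Voltage divider with the loaded lower leg: V_out = 4.39 × 13.14/(24.4 + 13.14) = 4.39 × 0.3500 = 1.537 mV.

V_out ≈ 1.54 mV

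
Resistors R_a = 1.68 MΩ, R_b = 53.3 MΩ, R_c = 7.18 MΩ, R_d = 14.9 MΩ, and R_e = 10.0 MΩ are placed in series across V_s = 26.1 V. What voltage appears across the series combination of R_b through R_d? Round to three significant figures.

Total series resistance ΣR = 1.68 + 53.3 + 7.18 + 14.9 + 10.0 = 87.06 MΩ.
R_{R_b..R_d} = 53.3 + 7.18 + 14.9 = 75.38 MΩ.
V = V_s · R/ΣR = 26.1 × 0.8658 = 22.60 V.

V ≈ 22.6 V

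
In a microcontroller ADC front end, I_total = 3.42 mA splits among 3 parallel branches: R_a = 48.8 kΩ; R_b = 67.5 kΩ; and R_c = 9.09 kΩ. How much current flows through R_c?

Total conductance ΣG = 1/48.8 + 1/67.5 + 1/9.09 = 0.1453 (units of 1/kΩ).
By the current-divider rule, I = I_total · G_k/ΣG = 3.42 × 0.7570 = 2.589 mA.

I ≈ 2.59 mA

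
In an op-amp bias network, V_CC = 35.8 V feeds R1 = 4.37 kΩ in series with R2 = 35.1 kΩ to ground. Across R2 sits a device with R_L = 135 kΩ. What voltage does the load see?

V_out ≈ 30.9 V

The load sits in parallel with R2, giving an effective lower resistance R2' = R2·R_L/(R2+R_L) = 27.86 kΩ.
Now apply the divider: V_out = 35.8 × 0.8644 = 30.95 V.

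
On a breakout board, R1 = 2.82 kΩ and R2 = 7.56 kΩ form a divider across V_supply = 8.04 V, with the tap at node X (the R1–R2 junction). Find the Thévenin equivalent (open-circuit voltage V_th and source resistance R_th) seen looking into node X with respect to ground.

V_th ≈ 5.86 V, R_th ≈ 2.05 kΩ

V_th is the unloaded tap voltage: V_supply · R2/(R1+R2) = 8.04 × 0.7283 = 5.856 V.
Looking into X with the source shorted: R_th = R1·R2/(R1+R2) = 2.820 × 7.56/10.38 = 2.054 kΩ.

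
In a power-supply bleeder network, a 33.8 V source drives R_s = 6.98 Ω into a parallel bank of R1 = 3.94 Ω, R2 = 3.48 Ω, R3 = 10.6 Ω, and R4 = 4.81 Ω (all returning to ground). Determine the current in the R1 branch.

Parallel bank: R_p = 1/(1/3.94 + 1/3.48 + 1/10.6 + 1/4.81) = 1.186 Ω.
V_A by voltage divider: V_A = 33.8 × 1.186/(6.98 + 1.186) = 4.908 V.
Branch current I = V_A/R1 = 4.908/3.94 = 1.246 A.

I ≈ 1.25 A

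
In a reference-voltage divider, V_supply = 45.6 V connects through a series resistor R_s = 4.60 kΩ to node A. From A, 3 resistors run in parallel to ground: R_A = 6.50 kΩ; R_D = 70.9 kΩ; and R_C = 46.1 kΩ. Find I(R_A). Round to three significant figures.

Equivalent of the parallel group: R_p = 5.273 kΩ.
Node voltage V_A = V_supply · R_p/(R_s + R_p) = 45.6 × 0.5341 = 24.35 V.
Branch current I = V_A/R_A = 24.35/6.50 = 3.747 mA.

I ≈ 3.75 mA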